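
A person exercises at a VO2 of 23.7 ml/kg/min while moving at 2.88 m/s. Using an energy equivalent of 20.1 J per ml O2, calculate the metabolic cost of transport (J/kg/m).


Power per kg = VO2 * 20.1 / 60
Power per kg = 23.7 * 20.1 / 60 = 7.9395 W/kg
Cost = power_per_kg / speed
Cost = 7.9395 / 2.88
Cost = 2.7568


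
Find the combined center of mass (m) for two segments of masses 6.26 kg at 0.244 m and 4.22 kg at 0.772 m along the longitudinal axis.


COM = (m1*x1 + m2*x2) / (m1 + m2)
COM = (6.26*0.244 + 4.22*0.772) / (6.26 + 4.22)
Numerator = 4.7853
Denominator = 10.4800
COM = 0.4566


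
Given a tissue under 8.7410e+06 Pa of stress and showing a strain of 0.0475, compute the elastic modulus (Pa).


E = stress / strain
E = 8.7410e+06 / 0.0475
E = 1.8402e+08


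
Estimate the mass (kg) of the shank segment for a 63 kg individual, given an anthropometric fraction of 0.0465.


m_segment = body_mass * fraction
m_segment = 63 * 0.0465
m_segment = 2.9295


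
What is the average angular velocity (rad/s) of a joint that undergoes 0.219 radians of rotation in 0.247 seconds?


omega = delta_theta / delta_t
omega = 0.219 / 0.247
omega = 0.8866


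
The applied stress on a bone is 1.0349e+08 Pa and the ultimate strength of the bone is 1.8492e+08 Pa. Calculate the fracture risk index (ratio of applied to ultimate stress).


FRI = applied / ultimate
FRI = 1.0349e+08 / 1.8492e+08
FRI = 0.5596


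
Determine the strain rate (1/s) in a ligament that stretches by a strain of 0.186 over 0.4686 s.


strain_rate = delta_strain / delta_t
strain_rate = 0.186 / 0.4686
strain_rate = 0.3969


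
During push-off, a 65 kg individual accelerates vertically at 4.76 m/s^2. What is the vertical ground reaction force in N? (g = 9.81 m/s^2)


GRF = m * (g + a)
GRF = 65 * (9.81 + 4.76)
GRF = 65 * 14.5700
GRF = 947.0500


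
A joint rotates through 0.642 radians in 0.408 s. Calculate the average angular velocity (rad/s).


omega = delta_theta / delta_t
omega = 0.642 / 0.408
omega = 1.5735


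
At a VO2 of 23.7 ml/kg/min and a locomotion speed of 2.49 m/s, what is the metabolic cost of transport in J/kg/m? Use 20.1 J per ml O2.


Power per kg = VO2 * 20.1 / 60
Power per kg = 23.7 * 20.1 / 60 = 7.9395 W/kg
Cost = power_per_kg / speed
Cost = 7.9395 / 2.49
Cost = 3.1886


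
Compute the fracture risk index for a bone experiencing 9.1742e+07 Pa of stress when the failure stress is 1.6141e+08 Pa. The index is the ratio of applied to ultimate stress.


FRI = applied / ultimate
FRI = 9.1742e+07 / 1.6141e+08
FRI = 0.5684


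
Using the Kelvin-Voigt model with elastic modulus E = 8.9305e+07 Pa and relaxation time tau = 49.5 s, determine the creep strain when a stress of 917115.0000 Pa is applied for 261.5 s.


epsilon(t) = (sigma/E) * (1 - exp(-t/tau))
sigma/E = 917115.0000 / 8.9305e+07 = 0.0103
exp(-t/tau) = exp(-261.5 / 49.5) = 0.0051
epsilon = 0.0103 * (1 - 0.0051)
epsilon = 0.0102


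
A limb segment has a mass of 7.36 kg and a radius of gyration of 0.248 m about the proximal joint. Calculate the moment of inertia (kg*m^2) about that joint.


I = m * k^2
I = 7.36 * 0.248^2
k^2 = 0.0615
I = 0.4527


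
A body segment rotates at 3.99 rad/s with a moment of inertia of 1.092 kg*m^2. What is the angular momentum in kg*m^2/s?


L = I * omega
L = 1.092 * 3.99
L = 4.3571


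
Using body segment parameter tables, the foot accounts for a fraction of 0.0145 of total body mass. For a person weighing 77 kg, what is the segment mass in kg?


m_segment = body_mass * fraction
m_segment = 77 * 0.0145
m_segment = 1.1165


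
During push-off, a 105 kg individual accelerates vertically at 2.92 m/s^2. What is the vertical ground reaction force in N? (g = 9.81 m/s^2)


GRF = m * (g + a)
GRF = 105 * (9.81 + 2.92)
GRF = 105 * 12.7300
GRF = 1336.6500


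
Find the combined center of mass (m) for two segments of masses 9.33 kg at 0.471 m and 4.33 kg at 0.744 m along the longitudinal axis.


COM = (m1*x1 + m2*x2) / (m1 + m2)
COM = (9.33*0.471 + 4.33*0.744) / (9.33 + 4.33)
Numerator = 7.6159
Denominator = 13.6600
COM = 0.5575


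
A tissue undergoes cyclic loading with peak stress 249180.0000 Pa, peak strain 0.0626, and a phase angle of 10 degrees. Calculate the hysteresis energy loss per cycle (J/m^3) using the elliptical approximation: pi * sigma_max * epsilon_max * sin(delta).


E_loss = pi * sigma_max * epsilon_max * sin(delta)
delta = 10 deg = 0.1745 rad
sin(delta) = 0.1736
E_loss = pi * 249180.0000 * 0.0626 * 0.1736
E_loss = 8509.5700


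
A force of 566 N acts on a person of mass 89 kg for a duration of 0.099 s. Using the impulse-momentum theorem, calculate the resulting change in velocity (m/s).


J = F * dt = 566 * 0.099 = 56.0340 N*s
delta_v = J / m
delta_v = 56.0340 / 89
delta_v = 0.6296


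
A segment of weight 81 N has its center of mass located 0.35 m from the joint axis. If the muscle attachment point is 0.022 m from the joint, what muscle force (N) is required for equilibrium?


F_muscle = W * d_load / d_muscle
F_muscle = 81 * 0.35 / 0.022
Numerator = 28.3500
F_muscle = 1288.6364


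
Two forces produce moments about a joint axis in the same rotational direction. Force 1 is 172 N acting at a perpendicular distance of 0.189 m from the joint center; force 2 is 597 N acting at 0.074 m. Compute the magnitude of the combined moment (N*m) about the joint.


M = F1 * d1 + F2 * d2
M = 172 * 0.189 + 597 * 0.074
M = 32.5080 + 44.1780
M = 76.6860


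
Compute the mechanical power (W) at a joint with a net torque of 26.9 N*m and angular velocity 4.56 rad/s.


P = M * omega
P = 26.9 * 4.56
P = 122.6640


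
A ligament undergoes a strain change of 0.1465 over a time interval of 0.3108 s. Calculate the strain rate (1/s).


strain_rate = delta_strain / delta_t
strain_rate = 0.1465 / 0.3108
strain_rate = 0.4714


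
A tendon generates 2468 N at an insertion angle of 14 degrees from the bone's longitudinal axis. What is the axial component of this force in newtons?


F_eff = F_tendon * cos(theta)
theta = 14 deg = 0.2443 rad
cos(theta) = 0.9703
F_eff = 2468 * 0.9703
F_eff = 2394.6899


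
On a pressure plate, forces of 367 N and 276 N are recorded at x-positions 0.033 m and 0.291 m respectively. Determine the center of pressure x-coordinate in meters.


COP_x = (F1*x1 + F2*x2) / (F1 + F2)
COP_x = (367*0.033 + 276*0.291) / (367 + 276)
Numerator = 92.4270
Denominator = 643
COP_x = 0.1437


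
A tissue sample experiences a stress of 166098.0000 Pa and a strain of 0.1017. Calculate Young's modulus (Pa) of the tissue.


E = stress / strain
E = 166098.0000 / 0.1017
E = 1.6332e+06


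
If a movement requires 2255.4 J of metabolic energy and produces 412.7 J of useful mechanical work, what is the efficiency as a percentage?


eta = (W_mech / E_meta) * 100
eta = (412.7 / 2255.4) * 100
ratio = 0.1830
eta = 18.2983


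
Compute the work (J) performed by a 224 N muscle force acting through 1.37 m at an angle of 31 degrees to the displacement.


W = F * d * cos(theta)
theta = 31 deg = 0.5411 rad
cos(theta) = 0.8572
W = 224 * 1.37 * 0.8572
W = 263.0475


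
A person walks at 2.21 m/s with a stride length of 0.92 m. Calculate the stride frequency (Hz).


f = v / stride_length
f = 2.21 / 0.92
f = 2.4022


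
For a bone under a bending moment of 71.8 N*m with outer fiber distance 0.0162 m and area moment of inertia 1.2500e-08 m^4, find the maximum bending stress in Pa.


sigma = M * c / I
sigma = 71.8 * 0.0162 / 1.2500e-08
M * c = 1.1632
sigma = 9.3053e+07


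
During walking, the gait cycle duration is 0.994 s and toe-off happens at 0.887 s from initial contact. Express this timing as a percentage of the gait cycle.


pct = (event_time / cycle_time) * 100
pct = (0.887 / 0.994) * 100
ratio = 0.8924
pct = 89.2354


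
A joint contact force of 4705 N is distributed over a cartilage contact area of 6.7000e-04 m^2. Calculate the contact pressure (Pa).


P = F / A
P = 4705 / 6.7000e-04
P = 7.0224e+06


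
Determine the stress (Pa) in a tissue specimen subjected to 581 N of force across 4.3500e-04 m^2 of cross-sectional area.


stress = F / A
stress = 581 / 4.3500e-04
stress = 1.3356e+06


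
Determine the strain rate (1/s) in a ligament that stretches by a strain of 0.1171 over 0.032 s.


strain_rate = delta_strain / delta_t
strain_rate = 0.1171 / 0.032
strain_rate = 3.6594


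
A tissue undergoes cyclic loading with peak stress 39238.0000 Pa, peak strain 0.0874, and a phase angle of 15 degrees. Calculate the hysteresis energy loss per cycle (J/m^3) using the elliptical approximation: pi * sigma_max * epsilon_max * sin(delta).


E_loss = pi * sigma_max * epsilon_max * sin(delta)
delta = 15 deg = 0.2618 rad
sin(delta) = 0.2588
E_loss = pi * 39238.0000 * 0.0874 * 0.2588
E_loss = 2788.4599


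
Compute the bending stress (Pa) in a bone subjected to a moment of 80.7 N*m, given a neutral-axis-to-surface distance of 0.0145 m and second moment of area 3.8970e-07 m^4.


sigma = M * c / I
sigma = 80.7 * 0.0145 / 3.8970e-07
M * c = 1.1702
sigma = 3.0027e+06


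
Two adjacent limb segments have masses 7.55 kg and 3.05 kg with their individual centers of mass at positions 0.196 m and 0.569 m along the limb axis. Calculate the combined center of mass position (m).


COM = (m1*x1 + m2*x2) / (m1 + m2)
COM = (7.55*0.196 + 3.05*0.569) / (7.55 + 3.05)
Numerator = 3.2152
Denominator = 10.6000
COM = 0.3033


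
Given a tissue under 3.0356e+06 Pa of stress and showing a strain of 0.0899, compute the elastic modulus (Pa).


E = stress / strain
E = 3.0356e+06 / 0.0899
E = 3.3766e+07


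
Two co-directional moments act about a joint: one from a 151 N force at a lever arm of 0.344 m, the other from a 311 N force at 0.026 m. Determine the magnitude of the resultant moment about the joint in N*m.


M = F1 * d1 + F2 * d2
M = 151 * 0.344 + 311 * 0.026
M = 51.9440 + 8.0860
M = 60.0300


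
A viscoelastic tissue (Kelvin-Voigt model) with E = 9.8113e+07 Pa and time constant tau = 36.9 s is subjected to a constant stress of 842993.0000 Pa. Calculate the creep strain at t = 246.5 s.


epsilon(t) = (sigma/E) * (1 - exp(-t/tau))
sigma/E = 842993.0000 / 9.8113e+07 = 0.0086
exp(-t/tau) = exp(-246.5 / 36.9) = 0.0013
epsilon = 0.0086 * (1 - 0.0013)
epsilon = 0.0086


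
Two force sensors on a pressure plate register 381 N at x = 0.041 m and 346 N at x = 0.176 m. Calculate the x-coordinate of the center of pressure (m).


COP_x = (F1*x1 + F2*x2) / (F1 + F2)
COP_x = (381*0.041 + 346*0.176) / (381 + 346)
Numerator = 76.5170
Denominator = 727
COP_x = 0.1053


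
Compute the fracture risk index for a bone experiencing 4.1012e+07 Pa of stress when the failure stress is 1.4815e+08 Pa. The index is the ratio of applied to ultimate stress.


FRI = applied / ultimate
FRI = 4.1012e+07 / 1.4815e+08
FRI = 0.2768


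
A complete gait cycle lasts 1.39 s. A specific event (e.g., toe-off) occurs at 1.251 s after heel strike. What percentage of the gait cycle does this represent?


pct = (event_time / cycle_time) * 100
pct = (1.251 / 1.39) * 100
ratio = 0.9000
pct = 90.0000


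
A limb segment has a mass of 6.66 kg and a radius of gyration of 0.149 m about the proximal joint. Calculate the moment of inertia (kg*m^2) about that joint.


I = m * k^2
I = 6.66 * 0.149^2
k^2 = 0.0222
I = 0.1479


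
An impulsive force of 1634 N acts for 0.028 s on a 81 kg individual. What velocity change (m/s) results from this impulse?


J = F * dt = 1634 * 0.028 = 45.7520 N*s
delta_v = J / m
delta_v = 45.7520 / 81
delta_v = 0.5648


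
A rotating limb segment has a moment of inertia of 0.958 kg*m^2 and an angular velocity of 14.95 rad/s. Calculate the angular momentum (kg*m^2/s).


L = I * omega
L = 0.958 * 14.95
L = 14.3221


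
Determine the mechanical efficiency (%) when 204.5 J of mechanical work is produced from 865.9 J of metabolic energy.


eta = (W_mech / E_meta) * 100
eta = (204.5 / 865.9) * 100
ratio = 0.2362
eta = 23.6170


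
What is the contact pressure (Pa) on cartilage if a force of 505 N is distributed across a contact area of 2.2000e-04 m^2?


P = F / A
P = 505 / 2.2000e-04
P = 2.2955e+06


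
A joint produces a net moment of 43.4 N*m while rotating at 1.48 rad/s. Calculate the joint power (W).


P = M * omega
P = 43.4 * 1.48
P = 64.2320


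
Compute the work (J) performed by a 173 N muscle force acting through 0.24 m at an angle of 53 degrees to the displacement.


W = F * d * cos(theta)
theta = 53 deg = 0.9250 rad
cos(theta) = 0.6018
W = 173 * 0.24 * 0.6018
W = 24.9874


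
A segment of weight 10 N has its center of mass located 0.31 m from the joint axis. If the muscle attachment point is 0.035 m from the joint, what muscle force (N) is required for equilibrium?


F_muscle = W * d_load / d_muscle
F_muscle = 10 * 0.31 / 0.035
Numerator = 3.1000
F_muscle = 88.5714


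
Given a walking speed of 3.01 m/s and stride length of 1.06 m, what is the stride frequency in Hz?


f = v / stride_length
f = 3.01 / 1.06
f = 2.8396


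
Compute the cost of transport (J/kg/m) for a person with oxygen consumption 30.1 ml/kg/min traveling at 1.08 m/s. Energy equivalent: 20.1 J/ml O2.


Power per kg = VO2 * 20.1 / 60
Power per kg = 30.1 * 20.1 / 60 = 10.0835 W/kg
Cost = power_per_kg / speed
Cost = 10.0835 / 1.08
Cost = 9.3366


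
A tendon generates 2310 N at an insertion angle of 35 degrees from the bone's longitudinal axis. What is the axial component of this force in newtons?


F_eff = F_tendon * cos(theta)
theta = 35 deg = 0.6109 rad
cos(theta) = 0.8192
F_eff = 2310 * 0.8192
F_eff = 1892.2412


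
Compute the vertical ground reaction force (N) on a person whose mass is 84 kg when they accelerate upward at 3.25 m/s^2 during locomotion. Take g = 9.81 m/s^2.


GRF = m * (g + a)
GRF = 84 * (9.81 + 3.25)
GRF = 84 * 13.0600
GRF = 1097.0400


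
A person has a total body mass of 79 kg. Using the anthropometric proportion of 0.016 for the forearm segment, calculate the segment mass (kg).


m_segment = body_mass * fraction
m_segment = 79 * 0.016
m_segment = 1.2640


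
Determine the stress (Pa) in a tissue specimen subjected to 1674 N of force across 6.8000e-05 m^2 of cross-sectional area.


stress = F / A
stress = 1674 / 6.8000e-05
stress = 2.4618e+07


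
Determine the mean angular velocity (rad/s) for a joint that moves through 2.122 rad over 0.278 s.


omega = delta_theta / delta_t
omega = 2.122 / 0.278
omega = 7.6331


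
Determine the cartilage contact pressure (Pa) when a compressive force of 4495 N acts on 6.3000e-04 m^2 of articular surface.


P = F / A
P = 4495 / 6.3000e-04
P = 7.1349e+06


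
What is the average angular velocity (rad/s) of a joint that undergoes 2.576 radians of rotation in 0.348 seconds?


omega = delta_theta / delta_t
omega = 2.576 / 0.348
omega = 7.4023


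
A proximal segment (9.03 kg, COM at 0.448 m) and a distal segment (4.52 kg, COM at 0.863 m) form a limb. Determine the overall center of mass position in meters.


COM = (m1*x1 + m2*x2) / (m1 + m2)
COM = (9.03*0.448 + 4.52*0.863) / (9.03 + 4.52)
Numerator = 7.9462
Denominator = 13.5500
COM = 0.5864


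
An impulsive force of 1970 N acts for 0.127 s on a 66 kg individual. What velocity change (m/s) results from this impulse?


J = F * dt = 1970 * 0.127 = 250.1900 N*s
delta_v = J / m
delta_v = 250.1900 / 66
delta_v = 3.7908


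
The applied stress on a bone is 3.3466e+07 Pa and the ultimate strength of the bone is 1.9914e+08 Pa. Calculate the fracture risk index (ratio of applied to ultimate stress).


FRI = applied / ultimate
FRI = 3.3466e+07 / 1.9914e+08
FRI = 0.1681


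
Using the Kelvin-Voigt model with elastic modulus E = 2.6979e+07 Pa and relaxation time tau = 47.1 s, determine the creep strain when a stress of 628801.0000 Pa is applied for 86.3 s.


epsilon(t) = (sigma/E) * (1 - exp(-t/tau))
sigma/E = 628801.0000 / 2.6979e+07 = 0.0233
exp(-t/tau) = exp(-86.3 / 47.1) = 0.1600
epsilon = 0.0233 * (1 - 0.1600)
epsilon = 0.0196


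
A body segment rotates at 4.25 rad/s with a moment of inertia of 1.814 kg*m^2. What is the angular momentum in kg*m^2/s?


L = I * omega
L = 1.814 * 4.25
L = 7.7095


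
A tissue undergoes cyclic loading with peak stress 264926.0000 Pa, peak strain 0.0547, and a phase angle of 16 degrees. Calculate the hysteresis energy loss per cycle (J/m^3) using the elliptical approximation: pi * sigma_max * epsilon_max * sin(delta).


E_loss = pi * sigma_max * epsilon_max * sin(delta)
delta = 16 deg = 0.2793 rad
sin(delta) = 0.2756
E_loss = pi * 264926.0000 * 0.0547 * 0.2756
E_loss = 12548.7324


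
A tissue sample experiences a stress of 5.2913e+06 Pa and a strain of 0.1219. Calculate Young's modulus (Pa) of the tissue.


E = stress / strain
E = 5.2913e+06 / 0.1219
E = 4.3407e+07


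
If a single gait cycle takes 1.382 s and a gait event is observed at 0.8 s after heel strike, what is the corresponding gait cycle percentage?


pct = (event_time / cycle_time) * 100
pct = (0.8 / 1.382) * 100
ratio = 0.5789
pct = 57.8871


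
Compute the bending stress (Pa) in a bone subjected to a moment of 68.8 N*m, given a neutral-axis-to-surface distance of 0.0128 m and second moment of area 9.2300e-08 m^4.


sigma = M * c / I
sigma = 68.8 * 0.0128 / 9.2300e-08
M * c = 0.8806
sigma = 9.5411e+06


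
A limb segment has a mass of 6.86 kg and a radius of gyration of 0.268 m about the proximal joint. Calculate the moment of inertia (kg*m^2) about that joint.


I = m * k^2
I = 6.86 * 0.268^2
k^2 = 0.0718
I = 0.4927


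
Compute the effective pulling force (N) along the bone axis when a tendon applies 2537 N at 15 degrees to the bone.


F_eff = F_tendon * cos(theta)
theta = 15 deg = 0.2618 rad
cos(theta) = 0.9659
F_eff = 2537 * 0.9659
F_eff = 2450.5538


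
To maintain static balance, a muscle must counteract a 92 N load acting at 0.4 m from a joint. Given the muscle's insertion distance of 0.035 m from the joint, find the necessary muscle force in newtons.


F_muscle = W * d_load / d_muscle
F_muscle = 92 * 0.4 / 0.035
Numerator = 36.8000
F_muscle = 1051.4286


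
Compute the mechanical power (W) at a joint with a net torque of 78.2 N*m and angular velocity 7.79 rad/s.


P = M * omega
P = 78.2 * 7.79
P = 609.1780


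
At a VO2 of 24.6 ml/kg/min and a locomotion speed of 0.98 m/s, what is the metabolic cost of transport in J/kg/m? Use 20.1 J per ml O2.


Power per kg = VO2 * 20.1 / 60
Power per kg = 24.6 * 20.1 / 60 = 8.2410 W/kg
Cost = power_per_kg / speed
Cost = 8.2410 / 0.98
Cost = 8.4092


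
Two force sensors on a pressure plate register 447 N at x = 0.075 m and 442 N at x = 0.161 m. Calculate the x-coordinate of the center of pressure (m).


COP_x = (F1*x1 + F2*x2) / (F1 + F2)
COP_x = (447*0.075 + 442*0.161) / (447 + 442)
Numerator = 104.6870
Denominator = 889
COP_x = 0.1178


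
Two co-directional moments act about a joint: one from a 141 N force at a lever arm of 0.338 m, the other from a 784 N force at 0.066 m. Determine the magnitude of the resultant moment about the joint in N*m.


M = F1 * d1 + F2 * d2
M = 141 * 0.338 + 784 * 0.066
M = 47.6580 + 51.7440
M = 99.4020


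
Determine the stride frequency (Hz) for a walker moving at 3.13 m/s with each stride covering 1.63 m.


f = v / stride_length
f = 3.13 / 1.63
f = 1.9202


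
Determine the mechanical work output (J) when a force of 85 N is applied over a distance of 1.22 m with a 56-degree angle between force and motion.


W = F * d * cos(theta)
theta = 56 deg = 0.9774 rad
cos(theta) = 0.5592
W = 85 * 1.22 * 0.5592
W = 57.9883


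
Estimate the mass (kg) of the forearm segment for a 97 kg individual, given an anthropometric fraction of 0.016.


m_segment = body_mass * fraction
m_segment = 97 * 0.016
m_segment = 1.5520


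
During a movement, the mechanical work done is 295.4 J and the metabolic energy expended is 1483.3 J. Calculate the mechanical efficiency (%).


eta = (W_mech / E_meta) * 100
eta = (295.4 / 1483.3) * 100
ratio = 0.1992
eta = 19.9151


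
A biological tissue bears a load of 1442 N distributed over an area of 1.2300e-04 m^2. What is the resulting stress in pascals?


stress = F / A
stress = 1442 / 1.2300e-04
stress = 1.1724e+07


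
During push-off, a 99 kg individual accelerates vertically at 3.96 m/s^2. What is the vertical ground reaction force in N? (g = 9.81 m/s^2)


GRF = m * (g + a)
GRF = 99 * (9.81 + 3.96)
GRF = 99 * 13.7700
GRF = 1363.2300


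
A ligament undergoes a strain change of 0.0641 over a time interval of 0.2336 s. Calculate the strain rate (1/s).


strain_rate = delta_strain / delta_t
strain_rate = 0.0641 / 0.2336
strain_rate = 0.2744


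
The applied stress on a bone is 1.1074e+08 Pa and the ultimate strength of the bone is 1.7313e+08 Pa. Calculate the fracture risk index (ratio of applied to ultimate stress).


FRI = applied / ultimate
FRI = 1.1074e+08 / 1.7313e+08
FRI = 0.6396


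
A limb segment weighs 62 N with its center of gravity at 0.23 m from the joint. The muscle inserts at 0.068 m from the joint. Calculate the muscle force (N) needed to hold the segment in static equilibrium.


F_muscle = W * d_load / d_muscle
F_muscle = 62 * 0.23 / 0.068
Numerator = 14.2600
F_muscle = 209.7059


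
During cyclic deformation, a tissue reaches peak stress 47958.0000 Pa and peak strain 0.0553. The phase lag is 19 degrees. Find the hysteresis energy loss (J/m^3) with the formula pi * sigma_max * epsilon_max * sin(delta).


E_loss = pi * sigma_max * epsilon_max * sin(delta)
delta = 19 deg = 0.3316 rad
sin(delta) = 0.3256
E_loss = pi * 47958.0000 * 0.0553 * 0.3256
E_loss = 2712.5515


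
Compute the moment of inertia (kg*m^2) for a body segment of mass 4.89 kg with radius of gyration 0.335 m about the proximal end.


I = m * k^2
I = 4.89 * 0.335^2
k^2 = 0.1122
I = 0.5488


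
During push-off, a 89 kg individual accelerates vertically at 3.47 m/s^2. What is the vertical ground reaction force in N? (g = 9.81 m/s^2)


GRF = m * (g + a)
GRF = 89 * (9.81 + 3.47)
GRF = 89 * 13.2800
GRF = 1181.9200


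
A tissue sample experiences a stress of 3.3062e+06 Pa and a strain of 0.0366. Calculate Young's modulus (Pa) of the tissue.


E = stress / strain
E = 3.3062e+06 / 0.0366
E = 9.0333e+07


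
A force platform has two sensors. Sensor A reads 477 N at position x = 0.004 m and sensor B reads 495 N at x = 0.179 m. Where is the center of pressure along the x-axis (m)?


COP_x = (F1*x1 + F2*x2) / (F1 + F2)
COP_x = (477*0.004 + 495*0.179) / (477 + 495)
Numerator = 90.5130
Denominator = 972
COP_x = 0.0931


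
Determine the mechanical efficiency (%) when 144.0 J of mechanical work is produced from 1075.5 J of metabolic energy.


eta = (W_mech / E_meta) * 100
eta = (144.0 / 1075.5) * 100
ratio = 0.1339
eta = 13.3891


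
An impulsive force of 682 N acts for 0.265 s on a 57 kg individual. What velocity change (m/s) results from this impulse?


J = F * dt = 682 * 0.265 = 180.7300 N*s
delta_v = J / m
delta_v = 180.7300 / 57
delta_v = 3.1707


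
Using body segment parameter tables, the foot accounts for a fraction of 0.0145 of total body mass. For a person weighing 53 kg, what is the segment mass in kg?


m_segment = body_mass * fraction
m_segment = 53 * 0.0145
m_segment = 0.7685


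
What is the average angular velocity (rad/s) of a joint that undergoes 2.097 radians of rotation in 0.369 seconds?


omega = delta_theta / delta_t
omega = 2.097 / 0.369
omega = 5.6829


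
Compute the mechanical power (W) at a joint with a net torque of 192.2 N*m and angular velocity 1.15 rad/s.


P = M * omega
P = 192.2 * 1.15
P = 221.0300


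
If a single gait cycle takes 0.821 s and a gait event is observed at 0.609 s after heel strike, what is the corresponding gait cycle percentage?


pct = (event_time / cycle_time) * 100
pct = (0.609 / 0.821) * 100
ratio = 0.7418
pct = 74.1778


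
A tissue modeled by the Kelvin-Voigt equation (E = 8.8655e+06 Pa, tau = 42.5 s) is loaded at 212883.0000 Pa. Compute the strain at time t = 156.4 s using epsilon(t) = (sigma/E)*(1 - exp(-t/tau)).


epsilon(t) = (sigma/E) * (1 - exp(-t/tau))
sigma/E = 212883.0000 / 8.8655e+06 = 0.0240
exp(-t/tau) = exp(-156.4 / 42.5) = 0.0252
epsilon = 0.0240 * (1 - 0.0252)
epsilon = 0.0234


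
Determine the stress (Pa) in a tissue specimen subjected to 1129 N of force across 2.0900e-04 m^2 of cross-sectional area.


stress = F / A
stress = 1129 / 2.0900e-04
stress = 5.4019e+06


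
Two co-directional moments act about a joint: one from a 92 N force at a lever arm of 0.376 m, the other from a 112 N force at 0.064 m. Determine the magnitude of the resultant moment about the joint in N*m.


M = F1 * d1 + F2 * d2
M = 92 * 0.376 + 112 * 0.064
M = 34.5920 + 7.1680
M = 41.7600


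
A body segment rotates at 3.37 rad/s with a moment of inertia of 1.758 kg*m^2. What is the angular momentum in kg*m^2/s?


L = I * omega
L = 1.758 * 3.37
L = 5.9245


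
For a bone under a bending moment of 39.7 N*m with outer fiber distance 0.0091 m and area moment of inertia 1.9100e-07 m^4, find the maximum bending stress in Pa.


sigma = M * c / I
sigma = 39.7 * 0.0091 / 1.9100e-07
M * c = 0.3613
sigma = 1.8915e+06


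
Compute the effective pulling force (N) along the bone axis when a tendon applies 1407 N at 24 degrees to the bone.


F_eff = F_tendon * cos(theta)
theta = 24 deg = 0.4189 rad
cos(theta) = 0.9135
F_eff = 1407 * 0.9135
F_eff = 1285.3585


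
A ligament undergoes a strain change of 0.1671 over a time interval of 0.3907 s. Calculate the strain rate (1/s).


strain_rate = delta_strain / delta_t
strain_rate = 0.1671 / 0.3907
strain_rate = 0.4277


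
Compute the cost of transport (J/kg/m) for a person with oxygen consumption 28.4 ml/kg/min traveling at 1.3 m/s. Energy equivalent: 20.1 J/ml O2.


Power per kg = VO2 * 20.1 / 60
Power per kg = 28.4 * 20.1 / 60 = 9.5140 W/kg
Cost = power_per_kg / speed
Cost = 9.5140 / 1.3
Cost = 7.3185


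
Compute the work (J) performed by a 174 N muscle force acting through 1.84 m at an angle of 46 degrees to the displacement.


W = F * d * cos(theta)
theta = 46 deg = 0.8029 rad
cos(theta) = 0.6947
W = 174 * 1.84 * 0.6947
W = 222.4018


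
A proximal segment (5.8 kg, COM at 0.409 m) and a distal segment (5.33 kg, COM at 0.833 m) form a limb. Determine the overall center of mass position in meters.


COM = (m1*x1 + m2*x2) / (m1 + m2)
COM = (5.8*0.409 + 5.33*0.833) / (5.8 + 5.33)
Numerator = 6.8121
Denominator = 11.1300
COM = 0.6120


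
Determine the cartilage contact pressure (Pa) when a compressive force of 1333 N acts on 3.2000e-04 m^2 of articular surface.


P = F / A
P = 1333 / 3.2000e-04
P = 4.1656e+06


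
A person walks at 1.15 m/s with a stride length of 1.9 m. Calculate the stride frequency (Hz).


f = v / stride_length
f = 1.15 / 1.9
f = 0.6053


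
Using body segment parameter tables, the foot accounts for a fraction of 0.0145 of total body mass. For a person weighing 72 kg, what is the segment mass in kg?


m_segment = body_mass * fraction
m_segment = 72 * 0.0145
m_segment = 1.0440


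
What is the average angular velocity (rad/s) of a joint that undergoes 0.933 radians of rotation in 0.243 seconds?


omega = delta_theta / delta_t
omega = 0.933 / 0.243
omega = 3.8395


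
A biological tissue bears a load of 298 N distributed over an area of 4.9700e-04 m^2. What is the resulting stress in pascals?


stress = F / A
stress = 298 / 4.9700e-04
stress = 599597.5855


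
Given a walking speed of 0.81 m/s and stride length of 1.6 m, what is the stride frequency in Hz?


f = v / stride_length
f = 0.81 / 1.6
f = 0.5062


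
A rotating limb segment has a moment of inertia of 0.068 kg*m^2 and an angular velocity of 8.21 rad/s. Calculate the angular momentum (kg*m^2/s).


L = I * omega
L = 0.068 * 8.21
L = 0.5583


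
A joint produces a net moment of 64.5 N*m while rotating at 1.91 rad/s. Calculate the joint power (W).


P = M * omega
P = 64.5 * 1.91
P = 123.1950


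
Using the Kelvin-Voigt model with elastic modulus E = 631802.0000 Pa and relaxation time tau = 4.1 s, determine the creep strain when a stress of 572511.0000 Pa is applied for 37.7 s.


epsilon(t) = (sigma/E) * (1 - exp(-t/tau))
sigma/E = 572511.0000 / 631802.0000 = 0.9062
exp(-t/tau) = exp(-37.7 / 4.1) = 1.0153e-04
epsilon = 0.9062 * (1 - 1.0153e-04)
epsilon = 0.9061


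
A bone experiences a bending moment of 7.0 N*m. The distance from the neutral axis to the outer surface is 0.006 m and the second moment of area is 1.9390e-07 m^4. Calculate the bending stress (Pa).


sigma = M * c / I
sigma = 7.0 * 0.006 / 1.9390e-07
M * c = 0.0420
sigma = 216606.4982


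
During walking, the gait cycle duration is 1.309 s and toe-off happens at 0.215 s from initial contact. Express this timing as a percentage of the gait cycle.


pct = (event_time / cycle_time) * 100
pct = (0.215 / 1.309) * 100
ratio = 0.1642
pct = 16.4248


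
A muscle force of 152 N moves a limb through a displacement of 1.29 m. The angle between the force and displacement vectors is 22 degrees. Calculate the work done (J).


W = F * d * cos(theta)
theta = 22 deg = 0.3840 rad
cos(theta) = 0.9272
W = 152 * 1.29 * 0.9272
W = 181.8022


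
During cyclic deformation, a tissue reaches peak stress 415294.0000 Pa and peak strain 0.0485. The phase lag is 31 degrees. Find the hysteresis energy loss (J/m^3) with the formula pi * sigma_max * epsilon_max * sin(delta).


E_loss = pi * sigma_max * epsilon_max * sin(delta)
delta = 31 deg = 0.5411 rad
sin(delta) = 0.5150
E_loss = pi * 415294.0000 * 0.0485 * 0.5150
E_loss = 32590.1684


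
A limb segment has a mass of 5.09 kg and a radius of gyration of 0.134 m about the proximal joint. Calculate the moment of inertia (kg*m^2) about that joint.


I = m * k^2
I = 5.09 * 0.134^2
k^2 = 0.0180
I = 0.0914


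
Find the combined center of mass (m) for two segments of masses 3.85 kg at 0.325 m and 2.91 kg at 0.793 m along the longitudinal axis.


COM = (m1*x1 + m2*x2) / (m1 + m2)
COM = (3.85*0.325 + 2.91*0.793) / (3.85 + 2.91)
Numerator = 3.5589
Denominator = 6.7600
COM = 0.5265


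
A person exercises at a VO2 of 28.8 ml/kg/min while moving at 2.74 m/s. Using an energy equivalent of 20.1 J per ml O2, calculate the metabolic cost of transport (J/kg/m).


Power per kg = VO2 * 20.1 / 60
Power per kg = 28.8 * 20.1 / 60 = 9.6480 W/kg
Cost = power_per_kg / speed
Cost = 9.6480 / 2.74
Cost = 3.5212


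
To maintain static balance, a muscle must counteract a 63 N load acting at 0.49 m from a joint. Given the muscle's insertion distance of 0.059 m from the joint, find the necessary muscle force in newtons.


F_muscle = W * d_load / d_muscle
F_muscle = 63 * 0.49 / 0.059
Numerator = 30.8700
F_muscle = 523.2203


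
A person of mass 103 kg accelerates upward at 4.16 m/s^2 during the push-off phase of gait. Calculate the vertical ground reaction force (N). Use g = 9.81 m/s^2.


GRF = m * (g + a)
GRF = 103 * (9.81 + 4.16)
GRF = 103 * 13.9700
GRF = 1438.9100


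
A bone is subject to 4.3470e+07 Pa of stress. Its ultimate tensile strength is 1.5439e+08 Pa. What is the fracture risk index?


FRI = applied / ultimate
FRI = 4.3470e+07 / 1.5439e+08
FRI = 0.2816


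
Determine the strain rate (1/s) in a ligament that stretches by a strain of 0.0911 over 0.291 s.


strain_rate = delta_strain / delta_t
strain_rate = 0.0911 / 0.291
strain_rate = 0.3131


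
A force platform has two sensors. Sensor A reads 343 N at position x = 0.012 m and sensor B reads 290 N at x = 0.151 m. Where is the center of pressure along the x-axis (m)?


COP_x = (F1*x1 + F2*x2) / (F1 + F2)
COP_x = (343*0.012 + 290*0.151) / (343 + 290)
Numerator = 47.9060
Denominator = 633
COP_x = 0.0757


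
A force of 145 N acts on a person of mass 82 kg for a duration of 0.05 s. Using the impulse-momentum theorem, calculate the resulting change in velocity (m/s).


J = F * dt = 145 * 0.05 = 7.2500 N*s
delta_v = J / m
delta_v = 7.2500 / 82
delta_v = 0.0884


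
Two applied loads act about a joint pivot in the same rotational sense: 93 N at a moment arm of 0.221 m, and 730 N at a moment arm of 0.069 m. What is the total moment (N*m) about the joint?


M = F1 * d1 + F2 * d2
M = 93 * 0.221 + 730 * 0.069
M = 20.5530 + 50.3700
M = 70.9230


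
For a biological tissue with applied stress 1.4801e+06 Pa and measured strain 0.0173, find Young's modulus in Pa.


E = stress / strain
E = 1.4801e+06 / 0.0173
E = 8.5555e+07


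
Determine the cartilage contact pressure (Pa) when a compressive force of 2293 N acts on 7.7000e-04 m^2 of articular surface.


P = F / A
P = 2293 / 7.7000e-04
P = 2.9779e+06


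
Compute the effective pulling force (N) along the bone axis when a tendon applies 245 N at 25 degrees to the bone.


F_eff = F_tendon * cos(theta)
theta = 25 deg = 0.4363 rad
cos(theta) = 0.9063
F_eff = 245 * 0.9063
F_eff = 222.0454


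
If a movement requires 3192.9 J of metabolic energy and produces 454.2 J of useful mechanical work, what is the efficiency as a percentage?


eta = (W_mech / E_meta) * 100
eta = (454.2 / 3192.9) * 100
ratio = 0.1423
eta = 14.2253


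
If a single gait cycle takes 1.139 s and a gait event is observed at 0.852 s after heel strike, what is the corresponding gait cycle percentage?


pct = (event_time / cycle_time) * 100
pct = (0.852 / 1.139) * 100
ratio = 0.7480
pct = 74.8025


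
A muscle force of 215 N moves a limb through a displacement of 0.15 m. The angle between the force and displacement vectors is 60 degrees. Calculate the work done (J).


W = F * d * cos(theta)
theta = 60 deg = 1.0472 rad
cos(theta) = 0.5000
W = 215 * 0.15 * 0.5000
W = 16.1250


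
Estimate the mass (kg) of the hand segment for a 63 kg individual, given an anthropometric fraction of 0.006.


m_segment = body_mass * fraction
m_segment = 63 * 0.006
m_segment = 0.3780


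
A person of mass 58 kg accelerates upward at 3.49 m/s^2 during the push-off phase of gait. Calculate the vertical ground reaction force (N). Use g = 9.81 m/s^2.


GRF = m * (g + a)
GRF = 58 * (9.81 + 3.49)
GRF = 58 * 13.3000
GRF = 771.4000


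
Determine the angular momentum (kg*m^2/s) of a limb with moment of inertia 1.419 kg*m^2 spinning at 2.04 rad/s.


L = I * omega
L = 1.419 * 2.04
L = 2.8948


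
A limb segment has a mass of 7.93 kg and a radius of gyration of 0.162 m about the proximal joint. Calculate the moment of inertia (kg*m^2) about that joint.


I = m * k^2
I = 7.93 * 0.162^2
k^2 = 0.0262
I = 0.2081


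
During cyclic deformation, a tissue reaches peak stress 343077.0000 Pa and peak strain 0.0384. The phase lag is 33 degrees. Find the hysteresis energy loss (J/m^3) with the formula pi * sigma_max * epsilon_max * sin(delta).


E_loss = pi * sigma_max * epsilon_max * sin(delta)
delta = 33 deg = 0.5760 rad
sin(delta) = 0.5446
E_loss = pi * 343077.0000 * 0.0384 * 0.5446
E_loss = 22541.4301


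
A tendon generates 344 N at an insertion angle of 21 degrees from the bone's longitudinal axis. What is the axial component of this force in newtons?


F_eff = F_tendon * cos(theta)
theta = 21 deg = 0.3665 rad
cos(theta) = 0.9336
F_eff = 344 * 0.9336
F_eff = 321.1517


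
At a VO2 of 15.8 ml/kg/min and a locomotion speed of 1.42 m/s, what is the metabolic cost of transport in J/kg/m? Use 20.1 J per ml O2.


Power per kg = VO2 * 20.1 / 60
Power per kg = 15.8 * 20.1 / 60 = 5.2930 W/kg
Cost = power_per_kg / speed
Cost = 5.2930 / 1.42
Cost = 3.7275


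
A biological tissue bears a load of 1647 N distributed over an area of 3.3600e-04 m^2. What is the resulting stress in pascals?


stress = F / A
stress = 1647 / 3.3600e-04
stress = 4.9018e+06


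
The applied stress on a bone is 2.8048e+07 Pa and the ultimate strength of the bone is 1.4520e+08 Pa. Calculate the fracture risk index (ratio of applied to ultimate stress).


FRI = applied / ultimate
FRI = 2.8048e+07 / 1.4520e+08
FRI = 0.1932


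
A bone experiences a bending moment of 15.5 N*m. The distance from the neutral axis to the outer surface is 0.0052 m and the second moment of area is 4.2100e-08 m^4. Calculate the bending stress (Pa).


sigma = M * c / I
sigma = 15.5 * 0.0052 / 4.2100e-08
M * c = 0.0806
sigma = 1.9145e+06


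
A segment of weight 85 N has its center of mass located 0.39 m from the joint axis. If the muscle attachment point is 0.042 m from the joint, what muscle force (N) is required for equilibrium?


F_muscle = W * d_load / d_muscle
F_muscle = 85 * 0.39 / 0.042
Numerator = 33.1500
F_muscle = 789.2857


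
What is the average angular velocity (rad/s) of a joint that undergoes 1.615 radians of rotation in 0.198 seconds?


omega = delta_theta / delta_t
omega = 1.615 / 0.198
omega = 8.1566


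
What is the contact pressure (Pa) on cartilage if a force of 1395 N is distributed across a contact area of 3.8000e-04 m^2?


P = F / A
P = 1395 / 3.8000e-04
P = 3.6711e+06


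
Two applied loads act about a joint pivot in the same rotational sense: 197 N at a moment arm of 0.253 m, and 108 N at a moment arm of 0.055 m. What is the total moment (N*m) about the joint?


M = F1 * d1 + F2 * d2
M = 197 * 0.253 + 108 * 0.055
M = 49.8410 + 5.9400
M = 55.7810


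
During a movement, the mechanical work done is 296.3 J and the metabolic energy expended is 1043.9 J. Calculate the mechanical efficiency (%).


eta = (W_mech / E_meta) * 100
eta = (296.3 / 1043.9) * 100
ratio = 0.2838
eta = 28.3839


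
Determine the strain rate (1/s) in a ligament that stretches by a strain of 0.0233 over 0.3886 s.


strain_rate = delta_strain / delta_t
strain_rate = 0.0233 / 0.3886
strain_rate = 0.0600


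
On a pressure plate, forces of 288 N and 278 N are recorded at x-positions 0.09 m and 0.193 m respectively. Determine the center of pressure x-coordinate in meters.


COP_x = (F1*x1 + F2*x2) / (F1 + F2)
COP_x = (288*0.09 + 278*0.193) / (288 + 278)
Numerator = 79.5740
Denominator = 566
COP_x = 0.1406


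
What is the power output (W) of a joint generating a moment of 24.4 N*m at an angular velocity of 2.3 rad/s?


P = M * omega
P = 24.4 * 2.3
P = 56.1200


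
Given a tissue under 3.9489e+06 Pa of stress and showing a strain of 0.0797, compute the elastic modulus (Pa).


E = stress / strain
E = 3.9489e+06 / 0.0797
E = 4.9547e+07


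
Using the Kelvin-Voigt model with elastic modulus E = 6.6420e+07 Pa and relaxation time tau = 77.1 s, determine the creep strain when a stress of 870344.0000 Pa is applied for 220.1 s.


epsilon(t) = (sigma/E) * (1 - exp(-t/tau))
sigma/E = 870344.0000 / 6.6420e+07 = 0.0131
exp(-t/tau) = exp(-220.1 / 77.1) = 0.0576
epsilon = 0.0131 * (1 - 0.0576)
epsilon = 0.0123


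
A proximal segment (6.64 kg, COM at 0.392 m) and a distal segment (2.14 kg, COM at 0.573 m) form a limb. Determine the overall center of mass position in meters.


COM = (m1*x1 + m2*x2) / (m1 + m2)
COM = (6.64*0.392 + 2.14*0.573) / (6.64 + 2.14)
Numerator = 3.8291
Denominator = 8.7800
COM = 0.4361


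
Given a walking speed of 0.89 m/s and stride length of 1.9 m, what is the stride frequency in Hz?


f = v / stride_length
f = 0.89 / 1.9
f = 0.4684


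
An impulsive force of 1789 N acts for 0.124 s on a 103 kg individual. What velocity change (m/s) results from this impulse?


J = F * dt = 1789 * 0.124 = 221.8360 N*s
delta_v = J / m
delta_v = 221.8360 / 103
delta_v = 2.1537


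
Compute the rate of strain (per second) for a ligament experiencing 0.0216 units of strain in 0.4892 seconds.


strain_rate = delta_strain / delta_t
strain_rate = 0.0216 / 0.4892
strain_rate = 0.0442
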